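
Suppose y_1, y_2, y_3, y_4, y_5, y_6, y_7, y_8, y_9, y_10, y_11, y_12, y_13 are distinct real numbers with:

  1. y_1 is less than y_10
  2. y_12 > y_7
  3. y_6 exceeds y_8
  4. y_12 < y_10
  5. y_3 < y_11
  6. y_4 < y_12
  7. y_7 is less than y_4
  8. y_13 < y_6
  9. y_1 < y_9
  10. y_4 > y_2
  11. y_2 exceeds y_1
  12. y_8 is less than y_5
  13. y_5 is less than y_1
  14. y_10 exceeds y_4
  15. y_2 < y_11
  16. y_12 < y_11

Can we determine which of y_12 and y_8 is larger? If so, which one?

y_8 < y_5 < y_1 < y_2 < y_4 < y_12, by transitivity through y_5, y_1, y_2, y_4.
So y_12 is larger.

y_12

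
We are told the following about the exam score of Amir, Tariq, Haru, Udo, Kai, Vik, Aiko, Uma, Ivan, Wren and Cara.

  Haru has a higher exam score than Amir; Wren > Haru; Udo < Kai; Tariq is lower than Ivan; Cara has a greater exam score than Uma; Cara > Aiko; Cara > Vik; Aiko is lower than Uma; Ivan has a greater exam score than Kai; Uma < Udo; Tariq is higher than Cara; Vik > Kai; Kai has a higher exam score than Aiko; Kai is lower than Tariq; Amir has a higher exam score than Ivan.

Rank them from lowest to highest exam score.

Aiko < Uma < Udo < Kai < Vik < Cara < Tariq < Ivan < Amir < Haru < Wren

Each adjacent pair is fixed by a given relation: Aiko < Uma; Uma < Udo; Udo < Kai; Kai < Vik; Vik < Cara; Cara < Tariq; Tariq < Ivan; Ivan < Amir; Amir < Haru; Haru < Wren. Chaining them end to end gives the full order.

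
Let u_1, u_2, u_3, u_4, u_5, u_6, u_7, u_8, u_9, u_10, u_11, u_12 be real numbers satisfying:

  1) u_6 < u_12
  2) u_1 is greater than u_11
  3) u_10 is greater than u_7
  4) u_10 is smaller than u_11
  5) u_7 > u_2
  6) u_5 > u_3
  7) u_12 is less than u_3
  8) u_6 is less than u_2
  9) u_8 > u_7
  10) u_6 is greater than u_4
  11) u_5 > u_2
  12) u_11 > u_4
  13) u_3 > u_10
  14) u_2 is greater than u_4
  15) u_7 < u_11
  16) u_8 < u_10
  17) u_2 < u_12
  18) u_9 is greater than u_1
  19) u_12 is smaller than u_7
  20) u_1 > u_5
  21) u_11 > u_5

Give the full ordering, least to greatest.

Nothing is placed below u_4, so it is least; from there u_4 < u_6; u_6 < u_2; u_2 < u_12; u_12 < u_7; u_7 < u_8; u_8 < u_10; u_10 < u_3; u_3 < u_5; u_5 < u_11; u_11 < u_1; u_1 < u_9, each given directly.

u_4 < u_6 < u_2 < u_12 < u_7 < u_8 < u_10 < u_3 < u_5 < u_11 < u_1 < u_9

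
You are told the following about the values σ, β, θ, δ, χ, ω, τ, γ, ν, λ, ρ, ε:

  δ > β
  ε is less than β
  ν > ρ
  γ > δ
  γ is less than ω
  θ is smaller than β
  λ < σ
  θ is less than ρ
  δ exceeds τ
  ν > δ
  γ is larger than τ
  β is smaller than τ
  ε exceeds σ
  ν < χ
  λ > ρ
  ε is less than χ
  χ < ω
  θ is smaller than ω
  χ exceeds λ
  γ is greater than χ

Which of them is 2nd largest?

The consecutive relations fix a unique order: θ < ρ < λ < σ < ε < β < τ < δ < ν < χ < γ < ω.
The 2nd largest is γ.

γ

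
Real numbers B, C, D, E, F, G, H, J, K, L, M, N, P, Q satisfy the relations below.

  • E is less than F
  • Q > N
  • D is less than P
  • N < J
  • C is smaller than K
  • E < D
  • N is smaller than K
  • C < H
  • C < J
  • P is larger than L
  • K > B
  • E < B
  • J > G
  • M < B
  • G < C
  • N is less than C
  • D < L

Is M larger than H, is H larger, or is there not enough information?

Following every chain through M: above M we get B, K.
H is not reached, and no chain runs the other way from H to M.
So the given relations leave the order of M and H undetermined.

undetermined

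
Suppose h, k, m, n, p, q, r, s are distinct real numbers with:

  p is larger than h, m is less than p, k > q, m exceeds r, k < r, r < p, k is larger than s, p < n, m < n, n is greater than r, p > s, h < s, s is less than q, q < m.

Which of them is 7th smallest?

The consecutive relations fix a unique order: h < s < q < k < r < m < p < n.
Counting 7 from the smallest end gives p.

p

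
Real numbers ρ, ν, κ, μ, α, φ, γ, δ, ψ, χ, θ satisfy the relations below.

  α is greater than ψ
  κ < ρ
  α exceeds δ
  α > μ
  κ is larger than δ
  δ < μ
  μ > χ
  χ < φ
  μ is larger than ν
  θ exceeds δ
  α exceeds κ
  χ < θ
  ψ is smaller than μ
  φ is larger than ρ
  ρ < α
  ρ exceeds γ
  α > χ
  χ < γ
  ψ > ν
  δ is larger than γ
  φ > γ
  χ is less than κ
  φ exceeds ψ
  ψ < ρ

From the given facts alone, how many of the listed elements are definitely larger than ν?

Directly above ν: ψ, μ.
One step further: ρ, α, φ (5 so far).
Nothing else is reachable above ν; 5 in all.

5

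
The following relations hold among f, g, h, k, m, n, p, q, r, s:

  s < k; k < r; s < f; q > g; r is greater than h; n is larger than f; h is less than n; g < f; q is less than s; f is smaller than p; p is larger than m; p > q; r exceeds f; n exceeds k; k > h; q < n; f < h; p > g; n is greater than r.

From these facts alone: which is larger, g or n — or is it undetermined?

The relevant relations are g < q; q < s; s < f; f < h; h < k; k < r; r < n.
Chaining these gives g < q < s < f < h < k < r < n.
So n is larger.

n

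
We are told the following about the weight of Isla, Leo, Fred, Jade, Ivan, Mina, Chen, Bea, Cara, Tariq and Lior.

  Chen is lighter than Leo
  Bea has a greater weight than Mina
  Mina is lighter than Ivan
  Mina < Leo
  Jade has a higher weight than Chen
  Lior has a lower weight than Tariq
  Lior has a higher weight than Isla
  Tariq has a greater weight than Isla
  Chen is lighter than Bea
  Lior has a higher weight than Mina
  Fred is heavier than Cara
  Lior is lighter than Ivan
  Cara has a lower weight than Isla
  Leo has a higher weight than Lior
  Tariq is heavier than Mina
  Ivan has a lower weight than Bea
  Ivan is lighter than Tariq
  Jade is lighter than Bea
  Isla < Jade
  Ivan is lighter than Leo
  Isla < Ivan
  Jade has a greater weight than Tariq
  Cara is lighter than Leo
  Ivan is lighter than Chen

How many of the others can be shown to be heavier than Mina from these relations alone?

From Mina the given relations immediately reach Lior, Ivan, Tariq, Bea, Leo.
From those, Chen, Jade — 7 in total.
Nothing else is reachable above Mina; 7 in all.

7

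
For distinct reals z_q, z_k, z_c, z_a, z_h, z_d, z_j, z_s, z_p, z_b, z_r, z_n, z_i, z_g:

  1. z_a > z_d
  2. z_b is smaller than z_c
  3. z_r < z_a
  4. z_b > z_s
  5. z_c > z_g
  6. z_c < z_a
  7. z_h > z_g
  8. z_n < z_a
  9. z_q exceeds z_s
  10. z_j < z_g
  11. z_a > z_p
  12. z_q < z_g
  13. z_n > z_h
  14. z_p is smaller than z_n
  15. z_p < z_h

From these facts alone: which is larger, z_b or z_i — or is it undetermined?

Following every chain through z_b: above z_b we get z_c, z_a; below z_b we get z_s.
z_i is not reached, and no chain runs the other way from z_i to z_b.
So the given relations leave the order of z_b and z_i undetermined.

undetermined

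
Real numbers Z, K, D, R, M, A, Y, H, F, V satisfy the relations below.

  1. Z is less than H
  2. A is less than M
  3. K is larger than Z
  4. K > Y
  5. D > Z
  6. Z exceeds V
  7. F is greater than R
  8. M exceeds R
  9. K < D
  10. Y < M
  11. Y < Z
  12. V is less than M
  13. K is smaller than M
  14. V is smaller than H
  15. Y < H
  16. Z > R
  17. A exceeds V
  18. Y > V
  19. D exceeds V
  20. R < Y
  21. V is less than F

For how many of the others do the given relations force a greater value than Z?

From Z the given relations immediately reach K, D, H.
From those, M — 4 in total.
Nothing else is reachable above Z; 4 in all.

4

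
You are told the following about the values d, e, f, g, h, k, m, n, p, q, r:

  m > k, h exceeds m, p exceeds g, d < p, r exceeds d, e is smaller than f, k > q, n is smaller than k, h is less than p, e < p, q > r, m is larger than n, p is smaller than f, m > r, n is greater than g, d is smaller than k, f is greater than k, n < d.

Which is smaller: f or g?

g < n and n < d give g < d.
With d < r: g < n < d < r.
With r < q: g < n < d < r < q.
Then q < k extends the chain to k.
Then k < m extends the chain to m.
With m < h: g < n < d < r < q < k < m < h.
Then h < p extends the chain to p.
With p < f: g < n < d < r < q < k < m < h < p < f.
So g < f; g is the smaller of the two.

g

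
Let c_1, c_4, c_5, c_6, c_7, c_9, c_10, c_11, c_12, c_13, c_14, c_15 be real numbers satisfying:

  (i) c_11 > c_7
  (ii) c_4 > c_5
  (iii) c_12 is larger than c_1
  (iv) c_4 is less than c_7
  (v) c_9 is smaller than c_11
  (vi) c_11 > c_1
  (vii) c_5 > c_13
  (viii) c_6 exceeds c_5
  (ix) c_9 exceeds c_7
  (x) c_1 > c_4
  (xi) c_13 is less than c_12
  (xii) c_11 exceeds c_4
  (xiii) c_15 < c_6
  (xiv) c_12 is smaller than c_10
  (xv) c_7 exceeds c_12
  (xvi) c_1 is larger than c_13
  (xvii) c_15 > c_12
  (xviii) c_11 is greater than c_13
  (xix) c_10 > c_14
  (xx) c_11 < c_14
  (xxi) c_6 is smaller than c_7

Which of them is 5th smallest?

Chaining the given pairs: c_13 < c_5 < c_4 < c_1 < c_12 < c_15 < c_6 < c_7 < c_9 < c_11 < c_14 < c_10.
The 5th smallest is c_12.

c_12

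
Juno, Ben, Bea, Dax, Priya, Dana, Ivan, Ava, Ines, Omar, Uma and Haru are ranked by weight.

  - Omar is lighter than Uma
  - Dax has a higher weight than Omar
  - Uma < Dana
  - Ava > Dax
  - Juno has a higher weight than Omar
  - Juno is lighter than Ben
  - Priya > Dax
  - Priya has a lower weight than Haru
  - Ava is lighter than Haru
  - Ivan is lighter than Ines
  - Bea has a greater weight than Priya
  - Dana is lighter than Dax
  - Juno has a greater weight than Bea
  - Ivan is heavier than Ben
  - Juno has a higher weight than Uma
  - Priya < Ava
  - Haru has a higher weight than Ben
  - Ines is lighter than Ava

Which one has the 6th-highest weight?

The consecutive relations fix a unique order: Omar < Uma < Dana < Dax < Priya < Bea < Juno < Ben < Ivan < Ines < Ava < Haru.
The 6th largest is Juno.

Juno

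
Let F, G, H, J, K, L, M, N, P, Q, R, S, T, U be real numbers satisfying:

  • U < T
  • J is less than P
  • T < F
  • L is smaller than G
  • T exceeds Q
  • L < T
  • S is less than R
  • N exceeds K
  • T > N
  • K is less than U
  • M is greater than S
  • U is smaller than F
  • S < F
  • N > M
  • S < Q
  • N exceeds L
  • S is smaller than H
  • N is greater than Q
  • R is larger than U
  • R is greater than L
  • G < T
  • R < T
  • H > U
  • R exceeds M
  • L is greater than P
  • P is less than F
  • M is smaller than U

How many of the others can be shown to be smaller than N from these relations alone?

From N the given relations immediately reach L, K, M, Q.
From those, P, S — 6 in total.
From those, J — 7 in total.
No other element is forced below N by the given relations, so the count is 7.

7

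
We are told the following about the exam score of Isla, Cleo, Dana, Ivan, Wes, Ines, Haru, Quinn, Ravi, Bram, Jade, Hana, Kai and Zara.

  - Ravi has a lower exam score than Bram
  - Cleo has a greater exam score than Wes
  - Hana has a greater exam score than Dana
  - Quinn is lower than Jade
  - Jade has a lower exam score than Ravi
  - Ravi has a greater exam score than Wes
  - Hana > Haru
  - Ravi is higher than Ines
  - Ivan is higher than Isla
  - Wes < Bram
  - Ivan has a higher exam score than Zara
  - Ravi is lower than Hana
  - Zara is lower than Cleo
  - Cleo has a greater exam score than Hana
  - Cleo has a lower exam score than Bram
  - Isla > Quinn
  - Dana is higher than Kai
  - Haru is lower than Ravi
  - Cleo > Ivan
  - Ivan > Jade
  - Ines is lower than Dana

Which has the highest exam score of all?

Bram

Chaining downward from Bram: directly below it, Wes, Ravi, Cleo; then Ines, Haru, Jade, Zara, Ivan, Hana; then Quinn, Dana, Isla; then Kai.
That covers every other element, and nothing is given above Bram, so Bram is the highest exam score.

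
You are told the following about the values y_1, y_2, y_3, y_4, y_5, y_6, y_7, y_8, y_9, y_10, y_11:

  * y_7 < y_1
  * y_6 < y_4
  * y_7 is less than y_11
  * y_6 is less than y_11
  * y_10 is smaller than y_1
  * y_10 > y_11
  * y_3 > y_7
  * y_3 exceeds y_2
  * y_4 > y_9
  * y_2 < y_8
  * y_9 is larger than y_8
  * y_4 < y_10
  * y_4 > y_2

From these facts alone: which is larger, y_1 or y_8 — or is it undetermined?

Link the given pairs in sequence: y_8 < y_9; y_9 < y_4; y_4 < y_10; y_10 < y_1.
Chaining these gives y_8 < y_9 < y_4 < y_10 < y_1.
So y_1 is larger.

y_1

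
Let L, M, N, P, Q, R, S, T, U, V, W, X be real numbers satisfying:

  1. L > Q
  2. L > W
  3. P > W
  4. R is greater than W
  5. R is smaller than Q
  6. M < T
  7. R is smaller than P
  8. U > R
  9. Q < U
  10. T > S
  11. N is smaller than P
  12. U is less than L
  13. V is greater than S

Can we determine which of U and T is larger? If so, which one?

Following every chain through T: below T we get M, S.
U is not reached, and no chain runs the other way from U to T.
So the given relations leave the order of T and U undetermined.

undetermined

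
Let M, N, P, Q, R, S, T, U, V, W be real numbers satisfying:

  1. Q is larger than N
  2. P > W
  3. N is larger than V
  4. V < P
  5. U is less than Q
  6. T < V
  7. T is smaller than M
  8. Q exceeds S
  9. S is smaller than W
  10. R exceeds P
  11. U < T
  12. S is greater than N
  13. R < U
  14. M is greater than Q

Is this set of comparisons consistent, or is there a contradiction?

inconsistent

Chaining the given relations yields T < V < N < S < W < P < R < U, so T < U. But one relation states U < T. These cannot both hold.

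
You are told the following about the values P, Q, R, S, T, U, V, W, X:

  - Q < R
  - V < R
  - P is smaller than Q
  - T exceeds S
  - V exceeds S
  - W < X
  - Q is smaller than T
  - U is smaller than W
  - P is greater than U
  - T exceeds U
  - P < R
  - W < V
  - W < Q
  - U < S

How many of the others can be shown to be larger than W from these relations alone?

5

Directly above W: Q, X, V.
One step further: T, R (5 so far).
No other element is forced above W by the given relations, so the count is 5.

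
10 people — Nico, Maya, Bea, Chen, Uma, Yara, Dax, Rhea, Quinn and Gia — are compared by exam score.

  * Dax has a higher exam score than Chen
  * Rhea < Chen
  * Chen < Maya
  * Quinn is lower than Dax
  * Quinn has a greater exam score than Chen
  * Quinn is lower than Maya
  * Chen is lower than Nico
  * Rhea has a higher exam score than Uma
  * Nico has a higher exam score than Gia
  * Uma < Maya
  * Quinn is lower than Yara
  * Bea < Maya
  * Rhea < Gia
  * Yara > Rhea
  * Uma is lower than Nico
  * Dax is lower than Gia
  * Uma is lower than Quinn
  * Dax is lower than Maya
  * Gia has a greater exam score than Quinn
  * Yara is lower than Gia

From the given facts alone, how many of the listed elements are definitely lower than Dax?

4

From Dax the given relations immediately reach Chen, Quinn.
From those, Uma, Rhea — 4 in total.
Nothing else is reachable below Dax; 4 in all.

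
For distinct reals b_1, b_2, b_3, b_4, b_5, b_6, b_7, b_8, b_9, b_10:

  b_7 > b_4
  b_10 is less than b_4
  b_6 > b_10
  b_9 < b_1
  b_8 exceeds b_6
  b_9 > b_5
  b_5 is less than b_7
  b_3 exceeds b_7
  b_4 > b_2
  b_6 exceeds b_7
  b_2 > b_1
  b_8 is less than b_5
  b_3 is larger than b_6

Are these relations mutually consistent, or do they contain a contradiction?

Chaining the given relations yields b_6 < b_8 < b_5 < b_9 < b_1 < b_2 < b_4 < b_7, so b_6 < b_7. But one relation states b_7 < b_6. These cannot both hold.

inconsistent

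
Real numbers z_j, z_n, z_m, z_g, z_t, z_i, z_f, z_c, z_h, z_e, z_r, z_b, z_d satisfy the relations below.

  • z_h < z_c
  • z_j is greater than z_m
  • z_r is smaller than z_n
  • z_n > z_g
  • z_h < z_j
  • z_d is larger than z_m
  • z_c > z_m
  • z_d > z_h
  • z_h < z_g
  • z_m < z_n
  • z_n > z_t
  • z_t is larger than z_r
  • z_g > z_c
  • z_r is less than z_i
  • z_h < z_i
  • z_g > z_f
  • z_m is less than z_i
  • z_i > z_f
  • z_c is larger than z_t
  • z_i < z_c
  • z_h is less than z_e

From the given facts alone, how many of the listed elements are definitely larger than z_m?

Directly above z_m: z_j, z_i, z_d, z_c, z_n.
One step further: z_g (6 so far).
No other element is forced above z_m by the given relations, so the count is 6.

6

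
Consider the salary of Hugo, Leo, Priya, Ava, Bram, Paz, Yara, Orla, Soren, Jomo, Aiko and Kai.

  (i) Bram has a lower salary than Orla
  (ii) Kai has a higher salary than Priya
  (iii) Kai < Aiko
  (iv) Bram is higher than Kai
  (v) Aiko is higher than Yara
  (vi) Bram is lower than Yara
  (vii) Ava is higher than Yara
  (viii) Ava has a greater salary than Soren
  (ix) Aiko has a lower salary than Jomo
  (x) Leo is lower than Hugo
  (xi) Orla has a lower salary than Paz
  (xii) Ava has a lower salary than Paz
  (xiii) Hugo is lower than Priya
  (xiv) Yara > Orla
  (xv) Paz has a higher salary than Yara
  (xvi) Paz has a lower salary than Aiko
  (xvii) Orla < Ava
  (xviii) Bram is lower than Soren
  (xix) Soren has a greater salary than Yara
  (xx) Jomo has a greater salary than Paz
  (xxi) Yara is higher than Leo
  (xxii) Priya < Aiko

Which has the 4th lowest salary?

Chaining the given pairs: Leo < Hugo < Priya < Kai < Bram < Orla < Yara < Soren < Ava < Paz < Aiko < Jomo.
The 4th smallest is Kai.

Kai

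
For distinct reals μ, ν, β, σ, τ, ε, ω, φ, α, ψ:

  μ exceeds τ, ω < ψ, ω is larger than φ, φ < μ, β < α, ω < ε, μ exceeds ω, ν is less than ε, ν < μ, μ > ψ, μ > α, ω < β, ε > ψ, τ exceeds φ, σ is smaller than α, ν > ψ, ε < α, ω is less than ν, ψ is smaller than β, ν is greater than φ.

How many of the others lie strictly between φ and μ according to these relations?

Chaining upward from φ reaches: τ, ω, ψ, ν, ε, β, α.
Chaining downward from μ reaches: σ, τ, ω, ψ, ν, ε, β, α.
Strictly between φ and μ are those in both lists: τ, ω, ψ, ν, ε, β, α — 7 elements.

7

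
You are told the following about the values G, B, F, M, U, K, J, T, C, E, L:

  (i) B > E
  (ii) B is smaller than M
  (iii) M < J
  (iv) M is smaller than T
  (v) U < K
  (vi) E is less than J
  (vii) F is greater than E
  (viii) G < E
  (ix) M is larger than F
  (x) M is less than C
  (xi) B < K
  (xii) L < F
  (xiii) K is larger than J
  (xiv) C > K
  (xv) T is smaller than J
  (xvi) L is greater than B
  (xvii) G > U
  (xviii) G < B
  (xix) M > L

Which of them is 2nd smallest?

G

Piecing the relations together gives one ordering: U < G < E < B < L < F < M < T < J < K < C.
Counting 2 from the smallest end gives G.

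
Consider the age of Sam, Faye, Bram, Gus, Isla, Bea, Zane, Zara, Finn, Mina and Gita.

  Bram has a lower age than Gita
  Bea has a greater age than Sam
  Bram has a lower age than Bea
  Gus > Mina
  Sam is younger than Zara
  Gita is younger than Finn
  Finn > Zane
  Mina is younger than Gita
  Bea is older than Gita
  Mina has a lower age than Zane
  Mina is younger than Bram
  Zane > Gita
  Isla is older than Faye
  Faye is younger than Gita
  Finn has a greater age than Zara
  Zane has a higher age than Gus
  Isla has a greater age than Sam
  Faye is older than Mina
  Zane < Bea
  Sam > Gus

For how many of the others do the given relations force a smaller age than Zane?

5

From Zane the given relations immediately reach Mina, Gus, Gita.
From those, Faye, Bram — 5 in total.
Nothing else is reachable below Zane; 5 in all.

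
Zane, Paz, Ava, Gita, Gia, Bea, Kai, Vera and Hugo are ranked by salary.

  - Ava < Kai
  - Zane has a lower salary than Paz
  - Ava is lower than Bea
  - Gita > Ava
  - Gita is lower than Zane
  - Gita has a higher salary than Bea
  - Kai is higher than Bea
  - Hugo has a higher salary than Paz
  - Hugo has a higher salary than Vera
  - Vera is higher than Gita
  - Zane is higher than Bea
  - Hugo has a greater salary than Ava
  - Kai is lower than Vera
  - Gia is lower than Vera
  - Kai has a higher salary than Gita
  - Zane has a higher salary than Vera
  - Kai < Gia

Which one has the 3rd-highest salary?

Zane

Chaining the given pairs: Ava < Bea < Gita < Kai < Gia < Vera < Zane < Paz < Hugo.
The 3rd largest is Zane.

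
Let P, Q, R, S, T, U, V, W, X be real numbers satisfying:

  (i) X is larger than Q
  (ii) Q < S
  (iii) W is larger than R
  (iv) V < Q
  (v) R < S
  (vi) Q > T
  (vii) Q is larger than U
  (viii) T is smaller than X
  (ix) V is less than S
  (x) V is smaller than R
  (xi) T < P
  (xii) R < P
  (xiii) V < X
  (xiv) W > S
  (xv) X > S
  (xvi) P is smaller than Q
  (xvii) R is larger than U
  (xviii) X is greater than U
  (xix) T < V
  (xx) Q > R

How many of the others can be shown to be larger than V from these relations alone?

From V the given relations immediately reach R, Q, S, X.
From those, P, W — 6 in total.
Nothing else is reachable above V; 6 in all.

6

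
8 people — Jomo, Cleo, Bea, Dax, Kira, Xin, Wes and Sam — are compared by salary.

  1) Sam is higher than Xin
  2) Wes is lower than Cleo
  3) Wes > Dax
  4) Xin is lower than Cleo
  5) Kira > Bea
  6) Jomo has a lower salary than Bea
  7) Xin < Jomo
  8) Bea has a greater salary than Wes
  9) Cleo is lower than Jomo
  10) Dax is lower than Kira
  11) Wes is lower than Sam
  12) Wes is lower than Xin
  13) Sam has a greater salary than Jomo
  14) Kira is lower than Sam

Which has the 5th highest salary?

Cleo

Chaining the given pairs: Dax < Wes < Xin < Cleo < Jomo < Bea < Kira < Sam.
Counting 5 from the largest end gives Cleo.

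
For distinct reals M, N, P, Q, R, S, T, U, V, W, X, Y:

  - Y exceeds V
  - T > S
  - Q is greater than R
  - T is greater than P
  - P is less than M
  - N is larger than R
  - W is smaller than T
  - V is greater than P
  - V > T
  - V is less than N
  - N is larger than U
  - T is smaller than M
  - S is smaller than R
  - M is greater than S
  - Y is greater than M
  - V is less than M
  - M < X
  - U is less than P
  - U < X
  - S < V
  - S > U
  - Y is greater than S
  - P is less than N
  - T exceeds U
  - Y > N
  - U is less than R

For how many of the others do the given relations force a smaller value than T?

From T the given relations immediately reach U, W, S, P.
Nothing else is reachable below T; 4 in all.

4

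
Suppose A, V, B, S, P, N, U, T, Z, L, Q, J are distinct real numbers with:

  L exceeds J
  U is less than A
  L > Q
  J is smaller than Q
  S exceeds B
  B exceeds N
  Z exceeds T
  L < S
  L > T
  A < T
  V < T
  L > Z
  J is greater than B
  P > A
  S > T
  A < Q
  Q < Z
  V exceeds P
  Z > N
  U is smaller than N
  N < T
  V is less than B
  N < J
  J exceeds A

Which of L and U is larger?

L

Link the given pairs in sequence: U < A; A < P; P < V; V < B; B < J; J < Q; Q < Z; Z < L.
Together: U < A < P < V < B < J < Q < Z < L.
So U < L; L is the larger of the two.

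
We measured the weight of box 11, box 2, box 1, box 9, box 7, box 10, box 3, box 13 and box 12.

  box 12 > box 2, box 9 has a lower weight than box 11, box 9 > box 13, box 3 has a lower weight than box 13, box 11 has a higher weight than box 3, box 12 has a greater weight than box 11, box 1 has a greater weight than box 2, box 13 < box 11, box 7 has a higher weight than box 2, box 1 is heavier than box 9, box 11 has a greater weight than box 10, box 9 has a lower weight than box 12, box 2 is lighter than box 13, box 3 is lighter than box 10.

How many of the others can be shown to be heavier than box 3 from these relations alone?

6

Directly above box 3: box 13, box 10, box 11.
One step further: box 9, box 12 (5 so far).
One step further: box 1 (6 so far).
Nothing else is reachable above box 3; 6 in all.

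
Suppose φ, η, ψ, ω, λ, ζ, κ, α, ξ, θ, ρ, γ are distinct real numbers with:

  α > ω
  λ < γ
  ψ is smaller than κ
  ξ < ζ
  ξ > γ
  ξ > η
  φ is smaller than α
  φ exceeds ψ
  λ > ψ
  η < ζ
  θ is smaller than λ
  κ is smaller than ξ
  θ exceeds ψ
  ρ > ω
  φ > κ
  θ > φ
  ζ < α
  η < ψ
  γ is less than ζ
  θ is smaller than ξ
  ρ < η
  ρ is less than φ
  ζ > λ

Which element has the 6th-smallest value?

The consecutive relations fix a unique order: ω < ρ < η < ψ < κ < φ < θ < λ < γ < ξ < ζ < α.
The 6th smallest is φ.

φ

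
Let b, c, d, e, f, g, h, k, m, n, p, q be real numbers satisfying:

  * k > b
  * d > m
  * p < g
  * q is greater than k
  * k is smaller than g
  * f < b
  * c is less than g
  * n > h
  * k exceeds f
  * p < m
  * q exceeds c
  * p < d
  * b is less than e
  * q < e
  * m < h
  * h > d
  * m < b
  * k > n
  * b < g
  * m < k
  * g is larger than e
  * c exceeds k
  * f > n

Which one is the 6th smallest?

f

The consecutive relations fix a unique order: p < m < d < h < n < f < b < k < c < q < e < g.
Counting 6 from the smallest end gives f.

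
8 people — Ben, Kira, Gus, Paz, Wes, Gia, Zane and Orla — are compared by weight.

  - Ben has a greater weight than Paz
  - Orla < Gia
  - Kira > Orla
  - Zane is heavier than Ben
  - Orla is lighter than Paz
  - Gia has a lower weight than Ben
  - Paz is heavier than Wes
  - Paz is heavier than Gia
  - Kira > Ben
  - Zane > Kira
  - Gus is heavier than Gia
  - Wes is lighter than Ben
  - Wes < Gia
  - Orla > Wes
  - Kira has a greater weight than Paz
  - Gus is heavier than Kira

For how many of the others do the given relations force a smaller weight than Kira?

5

The elements the relations force below Kira are Wes, Orla, Gia, Paz, Ben — no chain reaches any other.
That is 5.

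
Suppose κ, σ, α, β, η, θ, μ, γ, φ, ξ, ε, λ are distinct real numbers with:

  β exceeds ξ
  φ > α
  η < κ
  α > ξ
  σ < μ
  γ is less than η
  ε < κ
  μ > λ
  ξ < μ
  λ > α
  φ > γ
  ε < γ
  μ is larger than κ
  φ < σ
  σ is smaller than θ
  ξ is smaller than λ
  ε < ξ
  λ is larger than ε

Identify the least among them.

ε

Chaining upward from ε: directly above it, ξ, γ, λ, κ; then η, β, α, φ, μ; then σ; then θ.
That covers every other element, and nothing is given below ε, so ε is the least.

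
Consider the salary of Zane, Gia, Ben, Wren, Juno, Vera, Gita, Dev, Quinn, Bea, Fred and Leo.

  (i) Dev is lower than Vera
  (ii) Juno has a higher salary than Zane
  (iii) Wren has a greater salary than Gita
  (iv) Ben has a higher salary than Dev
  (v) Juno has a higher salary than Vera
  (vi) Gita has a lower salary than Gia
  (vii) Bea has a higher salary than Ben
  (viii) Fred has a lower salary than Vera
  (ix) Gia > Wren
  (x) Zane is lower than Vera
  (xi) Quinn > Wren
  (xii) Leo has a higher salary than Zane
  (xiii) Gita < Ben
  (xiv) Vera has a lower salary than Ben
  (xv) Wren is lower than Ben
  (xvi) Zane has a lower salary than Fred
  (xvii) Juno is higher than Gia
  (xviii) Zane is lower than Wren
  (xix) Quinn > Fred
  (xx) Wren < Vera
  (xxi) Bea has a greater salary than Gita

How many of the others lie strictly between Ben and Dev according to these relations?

1

The relations place Dev below Ben. An element lies strictly between them when it is forced above Dev and also forced below Ben.
Above Dev: {Vera, Juno, Bea}. Below Ben: {Gita, Zane, Fred, Wren, Vera}.
Intersection: {Vera} — 1.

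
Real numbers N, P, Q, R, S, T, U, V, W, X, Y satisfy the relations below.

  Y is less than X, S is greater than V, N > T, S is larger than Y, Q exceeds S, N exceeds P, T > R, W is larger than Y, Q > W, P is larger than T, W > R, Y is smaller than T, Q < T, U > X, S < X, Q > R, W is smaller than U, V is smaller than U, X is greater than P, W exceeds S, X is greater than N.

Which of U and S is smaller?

S

S < W and W < Q give S < Q.
With Q < T: S < W < Q < T.
Then T < P extends the chain to P.
Then P < N extends the chain to N.
Then N < X extends the chain to X.
Then X < U extends the chain to U.
So S < U; S is the smaller of the two.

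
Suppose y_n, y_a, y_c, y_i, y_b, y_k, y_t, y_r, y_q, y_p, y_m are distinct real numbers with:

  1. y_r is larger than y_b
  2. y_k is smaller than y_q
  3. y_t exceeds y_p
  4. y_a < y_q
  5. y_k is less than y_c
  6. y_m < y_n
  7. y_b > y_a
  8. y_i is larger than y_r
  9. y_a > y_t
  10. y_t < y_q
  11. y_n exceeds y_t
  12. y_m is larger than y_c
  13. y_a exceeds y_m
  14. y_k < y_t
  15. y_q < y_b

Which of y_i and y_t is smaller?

y_t

y_t < y_a and y_a < y_q give y_t < y_q.
Then y_q < y_b extends the chain to y_b.
Then y_b < y_r extends the chain to y_r.
Then y_r < y_i extends the chain to y_i.
So y_t < y_i; y_t is the smaller of the two.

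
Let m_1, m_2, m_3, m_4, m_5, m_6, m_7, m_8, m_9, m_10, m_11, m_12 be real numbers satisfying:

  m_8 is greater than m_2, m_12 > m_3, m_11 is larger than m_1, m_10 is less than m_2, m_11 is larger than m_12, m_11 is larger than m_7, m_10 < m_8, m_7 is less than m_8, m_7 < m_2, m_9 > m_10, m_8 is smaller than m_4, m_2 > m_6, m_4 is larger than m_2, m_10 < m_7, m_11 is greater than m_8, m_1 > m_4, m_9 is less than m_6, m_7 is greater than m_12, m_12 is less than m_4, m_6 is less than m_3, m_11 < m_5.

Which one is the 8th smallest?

Piecing the relations together gives one ordering: m_10 < m_9 < m_6 < m_3 < m_12 < m_7 < m_2 < m_8 < m_4 < m_1 < m_11 < m_5.
Counting 8 from the smallest end gives m_8.

m_8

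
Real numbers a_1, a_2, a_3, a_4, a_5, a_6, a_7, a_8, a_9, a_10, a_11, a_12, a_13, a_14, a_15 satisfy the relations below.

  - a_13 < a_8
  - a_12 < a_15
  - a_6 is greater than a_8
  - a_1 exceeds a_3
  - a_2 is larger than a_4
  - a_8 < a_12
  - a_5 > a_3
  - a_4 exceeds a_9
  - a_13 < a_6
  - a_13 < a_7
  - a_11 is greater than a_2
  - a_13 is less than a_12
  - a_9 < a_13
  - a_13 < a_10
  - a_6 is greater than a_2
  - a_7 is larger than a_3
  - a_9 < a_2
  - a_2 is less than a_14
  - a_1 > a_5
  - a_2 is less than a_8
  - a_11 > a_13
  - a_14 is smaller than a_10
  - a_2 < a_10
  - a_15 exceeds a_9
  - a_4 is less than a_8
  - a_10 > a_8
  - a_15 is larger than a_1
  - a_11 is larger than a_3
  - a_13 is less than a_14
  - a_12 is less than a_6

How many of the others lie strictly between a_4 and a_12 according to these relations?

2

The relations place a_4 below a_12. An element lies strictly between them when it is forced above a_4 and also forced below a_12.
Above a_4: {a_2, a_11, a_8, a_14, a_10, a_15, a_6}. Below a_12: {a_9, a_2, a_13, a_8}.
Intersection: {a_2, a_8} — 2.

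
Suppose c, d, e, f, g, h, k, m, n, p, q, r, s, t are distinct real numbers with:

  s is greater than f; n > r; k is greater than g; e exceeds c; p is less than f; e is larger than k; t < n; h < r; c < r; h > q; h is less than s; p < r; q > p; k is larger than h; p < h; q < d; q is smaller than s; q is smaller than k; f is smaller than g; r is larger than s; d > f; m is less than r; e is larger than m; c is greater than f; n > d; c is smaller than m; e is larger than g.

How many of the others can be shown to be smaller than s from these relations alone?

4

From s the given relations immediately reach f, q, h.
From those, p — 4 in total.
No other element is forced below s by the given relations, so the count is 4.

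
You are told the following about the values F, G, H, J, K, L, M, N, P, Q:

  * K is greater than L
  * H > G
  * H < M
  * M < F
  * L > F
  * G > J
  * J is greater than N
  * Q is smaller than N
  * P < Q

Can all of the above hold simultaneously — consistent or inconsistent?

consistent

Every relation is compatible with P < Q < N < J < G < H < M < F < L < K; the set is consistent.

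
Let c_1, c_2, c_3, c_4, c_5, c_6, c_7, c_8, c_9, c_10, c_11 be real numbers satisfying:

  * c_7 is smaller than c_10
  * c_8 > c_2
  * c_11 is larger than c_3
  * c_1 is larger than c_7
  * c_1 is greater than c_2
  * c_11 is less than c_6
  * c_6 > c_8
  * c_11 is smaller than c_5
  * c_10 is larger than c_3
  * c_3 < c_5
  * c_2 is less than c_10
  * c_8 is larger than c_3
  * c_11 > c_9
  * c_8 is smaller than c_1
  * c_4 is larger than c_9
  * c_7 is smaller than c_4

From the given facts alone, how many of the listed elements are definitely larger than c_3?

Directly above c_3: c_8, c_11, c_5, c_10.
One step further: c_1, c_6 (6 so far).
No other element is forced above c_3 by the given relations, so the count is 6.

6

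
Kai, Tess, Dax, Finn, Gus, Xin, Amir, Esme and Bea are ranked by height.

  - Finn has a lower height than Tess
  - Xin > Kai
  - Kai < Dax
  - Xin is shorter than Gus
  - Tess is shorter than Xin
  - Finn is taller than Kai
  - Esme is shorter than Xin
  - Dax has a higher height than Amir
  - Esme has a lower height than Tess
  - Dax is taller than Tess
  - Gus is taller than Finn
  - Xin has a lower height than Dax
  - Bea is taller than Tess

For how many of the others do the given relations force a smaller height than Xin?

4

Directly below Xin: Kai, Esme, Tess.
One step further: Finn (4 so far).
No other element is forced below Xin by the given relations, so the count is 4.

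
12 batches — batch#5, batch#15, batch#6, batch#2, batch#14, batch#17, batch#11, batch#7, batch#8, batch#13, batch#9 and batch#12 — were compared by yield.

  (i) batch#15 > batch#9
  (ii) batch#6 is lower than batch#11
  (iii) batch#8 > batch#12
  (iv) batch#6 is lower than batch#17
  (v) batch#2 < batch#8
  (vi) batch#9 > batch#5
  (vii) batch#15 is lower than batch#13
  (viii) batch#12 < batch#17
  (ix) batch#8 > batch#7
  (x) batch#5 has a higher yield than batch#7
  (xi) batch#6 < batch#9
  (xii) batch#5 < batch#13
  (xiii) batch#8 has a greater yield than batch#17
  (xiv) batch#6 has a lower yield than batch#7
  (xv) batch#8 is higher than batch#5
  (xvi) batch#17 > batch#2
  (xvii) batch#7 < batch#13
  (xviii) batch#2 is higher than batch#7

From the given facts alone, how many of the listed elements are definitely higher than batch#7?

The elements the relations force above batch#7 are batch#5, batch#9, batch#2, batch#15, batch#17, batch#8, batch#13 — no chain reaches any other.
That is 7.

7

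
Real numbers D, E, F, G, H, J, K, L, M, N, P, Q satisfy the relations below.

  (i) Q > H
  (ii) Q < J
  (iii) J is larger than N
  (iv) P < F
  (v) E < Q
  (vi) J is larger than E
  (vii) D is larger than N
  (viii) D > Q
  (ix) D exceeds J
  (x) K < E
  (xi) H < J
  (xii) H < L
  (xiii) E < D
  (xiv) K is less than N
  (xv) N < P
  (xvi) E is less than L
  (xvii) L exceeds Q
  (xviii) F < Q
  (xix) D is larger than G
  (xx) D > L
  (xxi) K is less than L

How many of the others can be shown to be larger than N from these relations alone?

6

The elements the relations force above N are P, F, Q, L, J, D — no chain reaches any other.
That is 6.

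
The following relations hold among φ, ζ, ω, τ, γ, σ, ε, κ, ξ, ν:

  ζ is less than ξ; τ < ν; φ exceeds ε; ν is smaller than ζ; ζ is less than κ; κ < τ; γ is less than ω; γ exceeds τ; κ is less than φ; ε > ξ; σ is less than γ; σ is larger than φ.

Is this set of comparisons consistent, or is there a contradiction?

inconsistent

Chaining the given relations yields κ < τ < ν < ζ, so κ < ζ. But one relation states ζ < κ. These cannot both hold.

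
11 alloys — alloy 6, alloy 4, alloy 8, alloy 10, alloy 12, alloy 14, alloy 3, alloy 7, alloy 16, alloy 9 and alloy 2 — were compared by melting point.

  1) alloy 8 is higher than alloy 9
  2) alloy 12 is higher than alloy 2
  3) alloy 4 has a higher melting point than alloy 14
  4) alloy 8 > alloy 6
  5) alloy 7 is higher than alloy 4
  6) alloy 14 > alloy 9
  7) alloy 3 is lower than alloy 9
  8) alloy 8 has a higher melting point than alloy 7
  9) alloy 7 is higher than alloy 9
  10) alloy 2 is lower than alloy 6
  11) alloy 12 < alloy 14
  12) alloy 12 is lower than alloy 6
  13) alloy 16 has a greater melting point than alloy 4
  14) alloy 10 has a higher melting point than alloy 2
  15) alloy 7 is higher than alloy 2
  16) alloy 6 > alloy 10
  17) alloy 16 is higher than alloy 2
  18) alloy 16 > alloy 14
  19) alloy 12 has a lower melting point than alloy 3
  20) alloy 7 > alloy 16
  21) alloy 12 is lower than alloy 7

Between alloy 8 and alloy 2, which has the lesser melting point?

alloy 2

The relevant relations are alloy 2 < alloy 12; alloy 12 < alloy 3; alloy 3 < alloy 9; alloy 9 < alloy 14; alloy 14 < alloy 4; alloy 4 < alloy 16; alloy 16 < alloy 7; alloy 7 < alloy 8.
Chaining these gives alloy 2 < alloy 12 < alloy 3 < alloy 9 < alloy 14 < alloy 4 < alloy 16 < alloy 7 < alloy 8.
So alloy 2 < alloy 8; alloy 2 is the lower of the two.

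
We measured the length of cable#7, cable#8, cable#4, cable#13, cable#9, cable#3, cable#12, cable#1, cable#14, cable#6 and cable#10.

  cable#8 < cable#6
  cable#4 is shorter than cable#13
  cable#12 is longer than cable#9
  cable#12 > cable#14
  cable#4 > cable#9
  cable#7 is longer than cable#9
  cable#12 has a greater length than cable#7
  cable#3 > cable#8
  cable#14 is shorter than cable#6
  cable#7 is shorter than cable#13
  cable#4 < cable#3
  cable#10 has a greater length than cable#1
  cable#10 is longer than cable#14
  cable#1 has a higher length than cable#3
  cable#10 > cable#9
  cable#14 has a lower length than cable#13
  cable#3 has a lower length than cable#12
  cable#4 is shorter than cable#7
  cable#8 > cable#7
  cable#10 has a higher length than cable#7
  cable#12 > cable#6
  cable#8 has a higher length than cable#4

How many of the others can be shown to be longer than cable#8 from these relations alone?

5

From cable#8 the given relations immediately reach cable#6, cable#3.
From those, cable#12, cable#1 — 4 in total.
From those, cable#10 — 5 in total.
Nothing else is reachable above cable#8; 5 in all.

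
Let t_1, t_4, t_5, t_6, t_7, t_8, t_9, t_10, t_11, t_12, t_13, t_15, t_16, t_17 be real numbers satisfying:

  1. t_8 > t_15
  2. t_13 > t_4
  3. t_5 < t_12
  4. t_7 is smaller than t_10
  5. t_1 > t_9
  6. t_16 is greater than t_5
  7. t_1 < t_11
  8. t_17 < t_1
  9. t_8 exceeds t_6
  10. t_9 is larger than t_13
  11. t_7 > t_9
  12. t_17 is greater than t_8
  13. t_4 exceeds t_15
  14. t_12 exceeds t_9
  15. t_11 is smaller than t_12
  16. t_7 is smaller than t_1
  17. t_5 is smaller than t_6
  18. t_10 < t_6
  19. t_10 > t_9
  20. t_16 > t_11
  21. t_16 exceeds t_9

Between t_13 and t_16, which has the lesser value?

t_13

t_13 < t_9 and t_9 < t_7 give t_13 < t_7.
With t_7 < t_10: t_13 < t_9 < t_7 < t_10.
Then t_10 < t_6 extends the chain to t_6.
Then t_6 < t_8 extends the chain to t_8.
Then t_8 < t_17 extends the chain to t_17.
Then t_17 < t_1 extends the chain to t_1.
With t_1 < t_11: t_13 < t_9 < t_7 < t_10 < t_6 < t_8 < t_17 < t_1 < t_11.
With t_11 < t_16: t_13 < t_9 < t_7 < t_10 < t_6 < t_8 < t_17 < t_1 < t_11 < t_16.
So t_13 < t_16; t_13 is the smaller of the two.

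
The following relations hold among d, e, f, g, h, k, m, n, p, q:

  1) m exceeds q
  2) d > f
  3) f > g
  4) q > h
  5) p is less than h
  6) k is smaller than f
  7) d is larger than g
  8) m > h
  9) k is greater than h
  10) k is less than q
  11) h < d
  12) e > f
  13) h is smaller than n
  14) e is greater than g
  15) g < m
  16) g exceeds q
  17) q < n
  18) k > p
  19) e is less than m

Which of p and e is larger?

e

Link the given pairs in sequence: p < h; h < k; k < q; q < g; g < f; f < e.
Together: p < h < k < q < g < f < e.
So p < e; e is the larger of the two.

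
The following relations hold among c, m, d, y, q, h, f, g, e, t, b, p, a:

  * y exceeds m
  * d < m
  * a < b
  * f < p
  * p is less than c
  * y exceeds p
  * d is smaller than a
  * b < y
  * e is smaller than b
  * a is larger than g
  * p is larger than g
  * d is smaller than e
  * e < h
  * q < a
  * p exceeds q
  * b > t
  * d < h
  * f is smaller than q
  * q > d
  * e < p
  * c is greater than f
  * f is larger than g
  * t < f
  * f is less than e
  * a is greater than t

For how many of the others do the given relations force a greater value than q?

5

The elements the relations force above q are p, a, c, b, y — no chain reaches any other.
That is 5.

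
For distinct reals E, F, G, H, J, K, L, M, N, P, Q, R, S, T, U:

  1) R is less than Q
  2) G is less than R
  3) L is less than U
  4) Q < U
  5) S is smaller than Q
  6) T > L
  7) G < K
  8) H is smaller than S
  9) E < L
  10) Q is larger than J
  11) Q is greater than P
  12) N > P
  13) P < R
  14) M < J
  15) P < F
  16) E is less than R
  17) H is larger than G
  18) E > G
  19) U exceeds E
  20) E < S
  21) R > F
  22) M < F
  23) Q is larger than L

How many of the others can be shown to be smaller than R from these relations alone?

The elements the relations force below R are G, P, M, E, F — no chain reaches any other.
That is 5.

5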